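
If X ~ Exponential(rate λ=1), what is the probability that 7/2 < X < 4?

P(7/2 < X < 4) = ∫_{7/2}^{4} f(x) dx
where f(x) = e^{- x}
= - \frac{1}{e^{4}} + e^{- \frac{7}{2}}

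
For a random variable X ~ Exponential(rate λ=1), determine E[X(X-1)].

E[X(X-1)] = E[X² - X] = E[X²] - E[X]
E[X] = 1
E[X²] = Var(X) + (E[X])² = 1 + (1)² = 2
E[X(X-1)] = 2 - 1 = 1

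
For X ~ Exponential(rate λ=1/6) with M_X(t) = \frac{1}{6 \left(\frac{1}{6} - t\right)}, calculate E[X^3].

To find E[X^3], compute M^(3)(0):
M^(1)(t) = \frac{1}{6 \left(\frac{1}{6} - t\right)^{2}}
M^(2)(t) = \frac{1}{3 \left(\frac{1}{6} - t\right)^{3}}
M^(3)(t) = \frac{1}{\left(\frac{1}{6} - t\right)^{4}}
M^(3)(0) = 1296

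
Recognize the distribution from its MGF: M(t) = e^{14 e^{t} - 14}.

The MGF M(t) = e^{14 e^{t} - 14} is the standard form for the Poisson distribution.
Comparing with the known MGF formula identifies: Poisson(λ=14)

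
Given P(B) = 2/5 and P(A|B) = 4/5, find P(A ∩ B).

By definition, P(A|B) = P(A ∩ B) / P(B)
So P(A ∩ B) = P(A|B) × P(B)
= 4/5 × 2/5
= 8/25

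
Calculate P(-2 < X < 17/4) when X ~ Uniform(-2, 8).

P(-2 < X < 17/4) = ∫_{-2}^{17/4} f(x) dx
where f(x) = \frac{1}{10}
= \frac{5}{8}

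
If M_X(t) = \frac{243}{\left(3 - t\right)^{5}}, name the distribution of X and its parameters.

The MGF M(t) = \frac{243}{\left(3 - t\right)^{5}} is the standard form for the Gamma distribution.
Comparing with the known MGF formula identifies: Gamma(shape α=5, rate β=3)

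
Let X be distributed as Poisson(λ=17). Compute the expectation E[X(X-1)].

E[X(X-1)] = E[X² - X] = E[X²] - E[X]
E[X] = 17
E[X²] = Var(X) + (E[X])² = 17 + (17)² = 306
E[X(X-1)] = 306 - 17 = 289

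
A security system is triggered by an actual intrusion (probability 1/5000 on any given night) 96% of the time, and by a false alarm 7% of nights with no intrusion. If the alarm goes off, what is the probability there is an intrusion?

Let D = the rare event, + = positive/flagged.
P(D) = 1/5000
P(+|D) = 96/100 = 24/25
P(+|D') = 7/100
P(+) = P(+|D)P(D) + P(+|D')P(D')
     = \frac{24}{25} × \frac{1}{5000} + \frac{7}{100} × \frac{4999}{5000}
     = \frac{35089}{500000}
P(D|+) = P(+|D)P(D)/P(+) = \frac{96}{35089}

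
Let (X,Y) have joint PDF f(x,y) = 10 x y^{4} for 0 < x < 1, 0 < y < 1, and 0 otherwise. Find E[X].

E[X] = ∫_0^1 ∫_0^1 x × f(x,y) dy dx
= ∫_0^1 ∫_0^1 x × (10 x y^{4}) dy dx
= \frac{2}{3}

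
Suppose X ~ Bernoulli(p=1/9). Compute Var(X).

For X ~ Bernoulli(p=1/9):
Var(X) = \frac{8}{81}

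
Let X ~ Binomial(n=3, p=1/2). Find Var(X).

For X ~ Binomial(n=3, p=1/2):
Var(X) = \frac{3}{4}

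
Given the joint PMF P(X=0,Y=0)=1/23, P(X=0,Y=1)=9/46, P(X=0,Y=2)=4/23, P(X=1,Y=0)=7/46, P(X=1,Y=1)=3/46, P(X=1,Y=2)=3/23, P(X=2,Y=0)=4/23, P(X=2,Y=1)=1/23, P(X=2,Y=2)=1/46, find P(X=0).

P(X=0) = P(X=0,Y=0) + P(X=0,Y=1) + P(X=0,Y=2)
= 1/23 + 9/46 + 4/23
= 19/46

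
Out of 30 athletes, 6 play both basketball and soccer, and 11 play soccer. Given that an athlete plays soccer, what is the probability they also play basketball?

P(A ∩ B) = 6/30 = 1/5
P(B) = 11/30
P(A|B) = P(A ∩ B) / P(B) = (1/5) / (11/30) = 6/11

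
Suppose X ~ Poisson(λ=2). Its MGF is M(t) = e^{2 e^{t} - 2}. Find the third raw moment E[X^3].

To find E[X^3], compute M^(3)(0):
M^(1)(t) = 2 e^{t} e^{2 e^{t} - 2}
M^(2)(t) = 4 e^{2 t} e^{2 e^{t} - 2} + 2 e^{t} e^{2 e^{t} - 2}
M^(3)(t) = 8 e^{3 t} e^{2 e^{t} - 2} + 12 e^{2 t} e^{2 e^{t} - 2} + 2 e^{t} e^{2 e^{t} - 2}
M^(3)(0) = 22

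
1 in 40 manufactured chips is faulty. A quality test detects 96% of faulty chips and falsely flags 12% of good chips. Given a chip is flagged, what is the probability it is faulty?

Let D = the rare event, + = positive/flagged.
P(D) = 1/40
P(+|D) = 96/100 = 24/25
P(+|D') = 12/100 = 3/25
P(+) = P(+|D)P(D) + P(+|D')P(D')
     = \frac{24}{25} × \frac{1}{40} + \frac{3}{25} × \frac{39}{40}
     = \frac{141}{1000}
P(D|+) = P(+|D)P(D)/P(+) = \frac{8}{47}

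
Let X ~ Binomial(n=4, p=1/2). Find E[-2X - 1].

For X ~ Binomial(n=4, p=1/2):
E[X] = 2
E[-2X - 1] = -2 × E[X] - 1 = -5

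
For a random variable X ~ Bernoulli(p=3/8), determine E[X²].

Using the identity E[X²] = Var(X) + (E[X])²:
E[X] = \frac{3}{8}
Var(X) = \frac{15}{64}
E[X²] = \frac{15}{64} + (\frac{3}{8})²
= \frac{3}{8}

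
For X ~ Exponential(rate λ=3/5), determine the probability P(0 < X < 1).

P(0 < X < 1) = ∫_{0}^{1} f(x) dx
where f(x) = \frac{3 e^{- \frac{3 x}{5}}}{5}
= 1 - e^{- \frac{3}{5}}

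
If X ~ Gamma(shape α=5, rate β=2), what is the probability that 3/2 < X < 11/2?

P(3/2 < X < 11/2) = ∫_{3/2}^{11/2} f(x) dx
where f(x) = \frac{4 x^{4} e^{- 2 x}}{3}
= \frac{-7235 + 131 e^{8}}{8 e^{11}}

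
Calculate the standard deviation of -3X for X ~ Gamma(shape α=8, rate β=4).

For X ~ Gamma(shape α=8, rate β=4):
Var(X) = \frac{1}{2}
SD(X) = √(Var(X)) = √(\frac{1}{2}) = \frac{\sqrt{2}}{2}
SD(-3X) = |-3| × SD(X) = 3 × \frac{\sqrt{2}}{2} = \frac{3 \sqrt{2}}{2}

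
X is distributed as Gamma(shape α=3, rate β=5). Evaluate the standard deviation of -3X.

For X ~ Gamma(shape α=3, rate β=5):
Var(X) = \frac{3}{25}
SD(X) = √(Var(X)) = √(\frac{3}{25}) = \frac{\sqrt{3}}{5}
SD(-3X) = |-3| × SD(X) = 3 × \frac{\sqrt{3}}{5} = \frac{3 \sqrt{3}}{5}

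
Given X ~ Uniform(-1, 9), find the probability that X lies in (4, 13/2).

P(4 < X < 13/2) = ∫_{4}^{13/2} f(x) dx
where f(x) = \frac{1}{10}
= \frac{1}{4}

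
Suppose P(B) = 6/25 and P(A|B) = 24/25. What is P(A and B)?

By definition, P(A|B) = P(A ∩ B) / P(B)
So P(A ∩ B) = P(A|B) × P(B)
= 24/25 × 6/25
= 144/625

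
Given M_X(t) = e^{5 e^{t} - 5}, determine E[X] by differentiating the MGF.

To find E[X], compute M^(1)(0):
M^(1)(t) = 5 e^{t} e^{5 e^{t} - 5}
M^(1)(0) = 5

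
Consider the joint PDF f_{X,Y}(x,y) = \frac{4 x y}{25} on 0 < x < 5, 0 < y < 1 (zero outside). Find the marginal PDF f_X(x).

f_X(x) = ∫_0^1 f(x,y) dy
= ∫_0^1 \frac{4 x y}{25} dy
= \frac{2 x}{25} for 0 < x < 5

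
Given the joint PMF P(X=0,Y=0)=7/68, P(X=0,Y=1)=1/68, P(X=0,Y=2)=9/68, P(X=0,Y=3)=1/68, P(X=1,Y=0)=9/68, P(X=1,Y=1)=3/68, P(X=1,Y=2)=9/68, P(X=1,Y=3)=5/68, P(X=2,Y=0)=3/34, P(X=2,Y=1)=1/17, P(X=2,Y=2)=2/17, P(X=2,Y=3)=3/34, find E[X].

First find marginal of X:
P(X=0) = 9/34
P(X=1) = 13/34
P(X=2) = 6/17
E[X] = 0 × 9/34 + 1 × 13/34 + 2 × 6/17 = 37/34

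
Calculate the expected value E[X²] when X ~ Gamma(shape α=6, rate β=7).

Using the identity E[X²] = Var(X) + (E[X])²:
E[X] = \frac{6}{7}
Var(X) = \frac{6}{49}
E[X²] = \frac{6}{49} + (\frac{6}{7})²
= \frac{6}{7}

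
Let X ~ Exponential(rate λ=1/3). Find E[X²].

Using the identity E[X²] = Var(X) + (E[X])²:
E[X] = 3
Var(X) = 9
E[X²] = 9 + (3)²
= 18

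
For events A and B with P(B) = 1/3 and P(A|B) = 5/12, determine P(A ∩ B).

By definition, P(A|B) = P(A ∩ B) / P(B)
So P(A ∩ B) = P(A|B) × P(B)
= 5/12 × 1/3
= 5/36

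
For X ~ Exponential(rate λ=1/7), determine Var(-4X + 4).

For X ~ Exponential(rate λ=1/7):
Var(X) = 49
Var(-4X + 4) = (-4)² × Var(X) = 16 × 49 = 784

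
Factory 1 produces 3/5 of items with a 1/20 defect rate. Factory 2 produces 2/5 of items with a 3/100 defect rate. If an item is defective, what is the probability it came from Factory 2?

Using Bayes' theorem:
P(F1) = 3/5, P(D|F1) = 1/20
P(F2) = 2/5, P(D|F2) = 3/100
P(D) = P(D|F1)P(F1) + P(D|F2)P(F2)
     = \frac{21}{500}
P(F2|D) = P(D|F2)P(F2) / P(D)
= \frac{2}{7}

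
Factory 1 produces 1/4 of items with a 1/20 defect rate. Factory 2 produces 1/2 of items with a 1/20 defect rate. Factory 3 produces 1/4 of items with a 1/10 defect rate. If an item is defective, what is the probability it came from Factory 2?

Using Bayes' theorem:
P(F1) = 1/4, P(D|F1) = 1/20
P(F2) = 1/2, P(D|F2) = 1/20
P(F3) = 1/4, P(D|F3) = 1/10
P(D) = P(D|F1)P(F1) + P(D|F2)P(F2) + P(D|F3)P(F3)
     = \frac{1}{16}
P(F2|D) = P(D|F2)P(F2) / P(D)
= \frac{2}{5}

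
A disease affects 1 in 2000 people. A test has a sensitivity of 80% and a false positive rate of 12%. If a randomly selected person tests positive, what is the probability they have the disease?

Let D = the rare event, + = positive/flagged.
P(D) = 1/2000
P(+|D) = 80/100 = 4/5
P(+|D') = 12/100 = 3/25
P(+) = P(+|D)P(D) + P(+|D')P(D')
     = \frac{4}{5} × \frac{1}{2000} + \frac{3}{25} × \frac{1999}{2000}
     = \frac{6017}{50000}
P(D|+) = P(+|D)P(D)/P(+) = \frac{20}{6017}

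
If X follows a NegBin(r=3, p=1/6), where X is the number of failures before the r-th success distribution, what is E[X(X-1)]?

E[X(X-1)] = E[X² - X] = E[X²] - E[X]
E[X] = 15
E[X²] = Var(X) + (E[X])² = 90 + (15)² = 315
E[X(X-1)] = 315 - 15 = 300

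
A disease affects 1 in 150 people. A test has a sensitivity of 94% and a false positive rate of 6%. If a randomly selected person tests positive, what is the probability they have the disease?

Let D = the rare event, + = positive/flagged.
P(D) = 1/150
P(+|D) = 94/100 = 47/50
P(+|D') = 6/100 = 3/50
P(+) = P(+|D)P(D) + P(+|D')P(D')
     = \frac{47}{50} × \frac{1}{150} + \frac{3}{50} × \frac{149}{150}
     = \frac{247}{3750}
P(D|+) = P(+|D)P(D)/P(+) = \frac{47}{494}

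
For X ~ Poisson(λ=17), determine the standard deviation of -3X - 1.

For X ~ Poisson(λ=17):
Var(X) = 17
SD(X) = √(Var(X)) = √(17) = \sqrt{17}
SD(-3X - 1) = |-3| × SD(X) = 3 × \sqrt{17} = 3 \sqrt{17}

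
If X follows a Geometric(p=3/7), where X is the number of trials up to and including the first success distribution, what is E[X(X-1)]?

E[X(X-1)] = E[X² - X] = E[X²] - E[X]
E[X] = \frac{7}{3}
E[X²] = Var(X) + (E[X])² = \frac{28}{9} + (\frac{7}{3})² = \frac{77}{9}
E[X(X-1)] = \frac{77}{9} - \frac{7}{3} = \frac{56}{9}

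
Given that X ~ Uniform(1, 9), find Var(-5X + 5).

For X ~ Uniform(1, 9):
Var(X) = \frac{16}{3}
Var(-5X + 5) = (-5)² × Var(X) = 25 × \frac{16}{3} = \frac{400}{3}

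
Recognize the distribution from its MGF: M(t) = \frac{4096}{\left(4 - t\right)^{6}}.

The MGF M(t) = \frac{4096}{\left(4 - t\right)^{6}} is the standard form for the Gamma distribution.
Comparing with the known MGF formula identifies: Gamma(shape α=6, rate β=4)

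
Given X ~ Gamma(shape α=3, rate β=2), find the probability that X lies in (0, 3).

P(0 < X < 3) = ∫_{0}^{3} f(x) dx
where f(x) = 4 x^{2} e^{- 2 x}
= 1 - \frac{25}{e^{6}}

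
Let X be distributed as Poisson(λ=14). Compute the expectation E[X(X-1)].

E[X(X-1)] = E[X² - X] = E[X²] - E[X]
E[X] = 14
E[X²] = Var(X) + (E[X])² = 14 + (14)² = 210
E[X(X-1)] = 210 - 14 = 196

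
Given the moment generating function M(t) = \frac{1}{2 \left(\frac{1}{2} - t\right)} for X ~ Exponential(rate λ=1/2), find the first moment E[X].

To find E[X], compute M^(1)(0):
M^(1)(t) = \frac{1}{2 \left(\frac{1}{2} - t\right)^{2}}
M^(1)(0) = 2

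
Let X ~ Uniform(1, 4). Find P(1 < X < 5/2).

P(1 < X < 5/2) = ∫_{1}^{5/2} f(x) dx
where f(x) = \frac{1}{3}
= \frac{1}{2}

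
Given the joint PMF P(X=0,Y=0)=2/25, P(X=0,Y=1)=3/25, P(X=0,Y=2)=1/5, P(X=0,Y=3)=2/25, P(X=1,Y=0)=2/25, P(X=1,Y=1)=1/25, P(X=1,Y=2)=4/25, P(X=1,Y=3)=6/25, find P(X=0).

P(X=0) = P(X=0,Y=0) + P(X=0,Y=1) + P(X=0,Y=2) + P(X=0,Y=3)
= 2/25 + 3/25 + 1/5 + 2/25
= 12/25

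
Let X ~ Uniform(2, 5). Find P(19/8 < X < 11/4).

P(19/8 < X < 11/4) = ∫_{19/8}^{11/4} f(x) dx
where f(x) = \frac{1}{3}
= \frac{1}{8}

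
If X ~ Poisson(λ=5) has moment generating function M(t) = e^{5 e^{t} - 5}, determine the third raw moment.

To find E[X^3], compute M^(3)(0):
M^(1)(t) = 5 e^{t} e^{5 e^{t} - 5}
M^(2)(t) = 25 e^{2 t} e^{5 e^{t} - 5} + 5 e^{t} e^{5 e^{t} - 5}
M^(3)(t) = 125 e^{3 t} e^{5 e^{t} - 5} + 75 e^{2 t} e^{5 e^{t} - 5} + 5 e^{t} e^{5 e^{t} - 5}
M^(3)(0) = 205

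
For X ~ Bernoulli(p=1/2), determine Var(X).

For X ~ Bernoulli(p=1/2):
Var(X) = \frac{1}{4}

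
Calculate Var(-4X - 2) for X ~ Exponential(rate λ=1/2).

For X ~ Exponential(rate λ=1/2):
Var(X) = 4
Var(-4X - 2) = (-4)² × Var(X) = 16 × 4 = 64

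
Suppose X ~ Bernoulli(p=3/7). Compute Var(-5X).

For X ~ Bernoulli(p=3/7):
Var(X) = \frac{12}{49}
Var(-5X) = (-5)² × Var(X) = 25 × \frac{12}{49} = \frac{300}{49}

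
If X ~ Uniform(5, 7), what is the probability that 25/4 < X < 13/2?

P(25/4 < X < 13/2) = ∫_{25/4}^{13/2} f(x) dx
where f(x) = \frac{1}{2}
= \frac{1}{8}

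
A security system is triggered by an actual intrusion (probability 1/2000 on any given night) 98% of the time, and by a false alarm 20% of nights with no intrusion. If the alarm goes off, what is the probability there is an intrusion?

Let D = the rare event, + = positive/flagged.
P(D) = 1/2000
P(+|D) = 98/100 = 49/50
P(+|D') = 20/100 = 1/5
P(+) = P(+|D)P(D) + P(+|D')P(D')
     = \frac{49}{50} × \frac{1}{2000} + \frac{1}{5} × \frac{1999}{2000}
     = \frac{20039}{100000}
P(D|+) = P(+|D)P(D)/P(+) = \frac{49}{20039}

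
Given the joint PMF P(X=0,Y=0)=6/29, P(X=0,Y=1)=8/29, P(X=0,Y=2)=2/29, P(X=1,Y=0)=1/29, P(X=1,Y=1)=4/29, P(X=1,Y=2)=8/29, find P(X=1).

P(X=1) = P(X=1,Y=0) + P(X=1,Y=1) + P(X=1,Y=2)
= 1/29 + 4/29 + 8/29
= 13/29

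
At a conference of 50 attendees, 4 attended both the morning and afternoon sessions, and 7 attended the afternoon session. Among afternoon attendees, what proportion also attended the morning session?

P(A ∩ B) = 4/50 = 2/25
P(B) = 7/50
P(A|B) = P(A ∩ B) / P(B) = (2/25) / (7/50) = 4/7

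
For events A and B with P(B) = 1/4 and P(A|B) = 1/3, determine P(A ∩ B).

By definition, P(A|B) = P(A ∩ B) / P(B)
So P(A ∩ B) = P(A|B) × P(B)
= 1/3 × 1/4
= 1/12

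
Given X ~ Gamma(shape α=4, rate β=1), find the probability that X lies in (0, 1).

P(0 < X < 1) = ∫_{0}^{1} f(x) dx
where f(x) = \frac{x^{3} e^{- x}}{6}
= 1 - \frac{8}{3 e}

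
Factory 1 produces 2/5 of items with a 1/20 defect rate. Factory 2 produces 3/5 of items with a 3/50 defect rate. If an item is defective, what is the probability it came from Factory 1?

Using Bayes' theorem:
P(F1) = 2/5, P(D|F1) = 1/20
P(F2) = 3/5, P(D|F2) = 3/50
P(D) = P(D|F1)P(F1) + P(D|F2)P(F2)
     = \frac{7}{125}
P(F1|D) = P(D|F1)P(F1) / P(D)
= \frac{5}{14}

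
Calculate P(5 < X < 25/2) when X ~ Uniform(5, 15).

P(5 < X < 25/2) = ∫_{5}^{25/2} f(x) dx
where f(x) = \frac{1}{10}
= \frac{3}{4}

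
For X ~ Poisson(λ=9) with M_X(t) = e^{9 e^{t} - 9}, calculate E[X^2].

To find E[X^2], compute M^(2)(0):
M^(1)(t) = 9 e^{t} e^{9 e^{t} - 9}
M^(2)(t) = 81 e^{2 t} e^{9 e^{t} - 9} + 9 e^{t} e^{9 e^{t} - 9}
M^(2)(0) = 90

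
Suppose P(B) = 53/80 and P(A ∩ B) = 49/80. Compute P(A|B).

P(A|B) = P(A ∩ B) / P(B)
= (49/80) / (53/80)
= 49/53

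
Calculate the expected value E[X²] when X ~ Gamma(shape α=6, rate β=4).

Using the identity E[X²] = Var(X) + (E[X])²:
E[X] = \frac{3}{2}
Var(X) = \frac{3}{8}
E[X²] = \frac{3}{8} + (\frac{3}{2})²
= \frac{21}{8}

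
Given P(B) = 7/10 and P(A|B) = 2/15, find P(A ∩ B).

By definition, P(A|B) = P(A ∩ B) / P(B)
So P(A ∩ B) = P(A|B) × P(B)
= 2/15 × 7/10
= 7/75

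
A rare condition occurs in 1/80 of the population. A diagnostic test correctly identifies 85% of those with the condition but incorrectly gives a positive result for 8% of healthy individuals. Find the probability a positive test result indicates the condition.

Let D = the rare event, + = positive/flagged.
P(D) = 1/80
P(+|D) = 85/100 = 17/20
P(+|D') = 8/100 = 2/25
P(+) = P(+|D)P(D) + P(+|D')P(D')
     = \frac{17}{20} × \frac{1}{80} + \frac{2}{25} × \frac{79}{80}
     = \frac{717}{8000}
P(D|+) = P(+|D)P(D)/P(+) = \frac{85}{717}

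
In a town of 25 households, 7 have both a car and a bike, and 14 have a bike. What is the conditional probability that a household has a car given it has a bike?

P(A ∩ B) = 7/25
P(B) = 14/25
P(A|B) = P(A ∩ B) / P(B) = (7/25) / (14/25) = 1/2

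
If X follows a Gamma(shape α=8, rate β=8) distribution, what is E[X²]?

Using the identity E[X²] = Var(X) + (E[X])²:
E[X] = 1
Var(X) = \frac{1}{8}
E[X²] = \frac{1}{8} + (1)²
= \frac{9}{8}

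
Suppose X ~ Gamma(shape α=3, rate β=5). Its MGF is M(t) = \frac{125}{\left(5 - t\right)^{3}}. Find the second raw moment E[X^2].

To find E[X^2], compute M^(2)(0):
M^(1)(t) = \frac{375}{\left(5 - t\right)^{4}}
M^(2)(t) = \frac{1500}{\left(5 - t\right)^{5}}
M^(2)(0) = \frac{12}{25}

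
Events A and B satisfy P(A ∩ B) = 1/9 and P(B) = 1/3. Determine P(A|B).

P(A|B) = P(A ∩ B) / P(B)
= (1/9) / (1/3)
= 1/3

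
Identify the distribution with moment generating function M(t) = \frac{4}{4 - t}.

The MGF M(t) = \frac{4}{4 - t} is the standard form for the Exponential distribution.
Comparing with the known MGF formula identifies: Exponential(rate λ=4)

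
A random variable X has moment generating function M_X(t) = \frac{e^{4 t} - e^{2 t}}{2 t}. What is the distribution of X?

The MGF M(t) = \frac{e^{4 t} - e^{2 t}}{2 t} is the standard form for the Uniform distribution.
Comparing with the known MGF formula identifies: Uniform(2, 4)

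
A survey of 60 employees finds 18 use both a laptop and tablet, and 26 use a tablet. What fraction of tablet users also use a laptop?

P(A ∩ B) = 18/60 = 3/10
P(B) = 26/60 = 13/30
P(A|B) = P(A ∩ B) / P(B) = (3/10) / (13/30) = 9/13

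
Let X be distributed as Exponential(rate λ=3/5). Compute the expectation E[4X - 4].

For X ~ Exponential(rate λ=3/5):
E[X] = \frac{5}{3}
E[4X - 4] = 4 × E[X] - 4 = \frac{8}{3}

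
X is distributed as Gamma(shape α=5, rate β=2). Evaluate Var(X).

For X ~ Gamma(shape α=5, rate β=2):
Var(X) = \frac{5}{4}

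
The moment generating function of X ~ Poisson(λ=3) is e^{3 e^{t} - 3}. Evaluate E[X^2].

To find E[X^2], compute M^(2)(0):
M^(1)(t) = 3 e^{t} e^{3 e^{t} - 3}
M^(2)(t) = 9 e^{2 t} e^{3 e^{t} - 3} + 3 e^{t} e^{3 e^{t} - 3}
M^(2)(0) = 12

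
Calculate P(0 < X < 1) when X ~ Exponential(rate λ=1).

P(0 < X < 1) = ∫_{0}^{1} f(x) dx
where f(x) = e^{- x}
= 1 - e^{-1}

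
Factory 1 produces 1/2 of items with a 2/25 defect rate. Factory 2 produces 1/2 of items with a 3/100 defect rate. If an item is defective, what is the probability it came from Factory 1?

Using Bayes' theorem:
P(F1) = 1/2, P(D|F1) = 2/25
P(F2) = 1/2, P(D|F2) = 3/100
P(D) = P(D|F1)P(F1) + P(D|F2)P(F2)
     = \frac{11}{200}
P(F1|D) = P(D|F1)P(F1) / P(D)
= \frac{8}{11}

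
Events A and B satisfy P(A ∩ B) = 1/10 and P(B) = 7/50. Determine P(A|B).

P(A|B) = P(A ∩ B) / P(B)
= (1/10) / (7/50)
= 5/7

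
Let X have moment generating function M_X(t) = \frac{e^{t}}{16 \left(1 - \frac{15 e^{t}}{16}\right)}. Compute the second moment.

To find E[X^2], compute M^(2)(0):
M^(1)(t) = \frac{e^{t}}{16 \left(1 - \frac{15 e^{t}}{16}\right)} + \frac{15 e^{2 t}}{256 \left(1 - \frac{15 e^{t}}{16}\right)^{2}}
M^(2)(t) = \frac{e^{t}}{16 \left(1 - \frac{15 e^{t}}{16}\right)} + \frac{45 e^{2 t}}{256 \left(1 - \frac{15 e^{t}}{16}\right)^{2}} + \frac{225 e^{3 t}}{2048 \left(1 - \frac{15 e^{t}}{16}\right)^{3}}
M^(2)(0) = 496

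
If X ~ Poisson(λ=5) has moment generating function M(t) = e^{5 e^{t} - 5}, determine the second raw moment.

To find E[X^2], compute M^(2)(0):
M^(1)(t) = 5 e^{t} e^{5 e^{t} - 5}
M^(2)(t) = 25 e^{2 t} e^{5 e^{t} - 5} + 5 e^{t} e^{5 e^{t} - 5}
M^(2)(0) = 30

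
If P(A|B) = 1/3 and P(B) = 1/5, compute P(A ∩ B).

By definition, P(A|B) = P(A ∩ B) / P(B)
So P(A ∩ B) = P(A|B) × P(B)
= 1/3 × 1/5
= 1/15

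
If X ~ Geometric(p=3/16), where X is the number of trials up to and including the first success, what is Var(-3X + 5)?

For X ~ Geometric(p=3/16), where X is the number of trials up to and including the first success:
Var(X) = \frac{208}{9}
Var(-3X + 5) = (-3)² × Var(X) = 9 × \frac{208}{9} = 208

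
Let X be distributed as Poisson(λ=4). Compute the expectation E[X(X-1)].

E[X(X-1)] = E[X² - X] = E[X²] - E[X]
E[X] = 4
E[X²] = Var(X) + (E[X])² = 4 + (4)² = 20
E[X(X-1)] = 20 - 4 = 16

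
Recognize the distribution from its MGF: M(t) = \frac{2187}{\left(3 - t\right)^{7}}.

The MGF M(t) = \frac{2187}{\left(3 - t\right)^{7}} is the standard form for the Gamma distribution.
Comparing with the known MGF formula identifies: Gamma(shape α=7, rate β=3)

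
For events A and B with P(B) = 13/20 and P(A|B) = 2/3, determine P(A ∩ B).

By definition, P(A|B) = P(A ∩ B) / P(B)
So P(A ∩ B) = P(A|B) × P(B)
= 2/3 × 13/20
= 13/30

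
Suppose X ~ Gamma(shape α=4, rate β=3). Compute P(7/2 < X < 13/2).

P(7/2 < X < 13/2) = ∫_{7/2}^{13/2} f(x) dx
where f(x) = \frac{27 x^{3} e^{- 3 x}}{2}
= \frac{-23143 + 4153 e^{9}}{16 e^{\frac{39}{2}}}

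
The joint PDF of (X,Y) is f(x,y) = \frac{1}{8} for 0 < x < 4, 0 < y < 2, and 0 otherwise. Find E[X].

f_X(x) = ∫_0^2 \frac{1}{8} dy = \frac{1}{4}
E[X] = ∫_0^4 x × (\frac{1}{4}) dx = 2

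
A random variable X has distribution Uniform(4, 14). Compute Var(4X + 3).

For X ~ Uniform(4, 14):
Var(X) = \frac{25}{3}
Var(4X + 3) = (4)² × Var(X) = 16 × \frac{25}{3} = \frac{400}{3}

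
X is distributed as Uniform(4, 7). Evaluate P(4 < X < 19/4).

P(4 < X < 19/4) = ∫_{4}^{19/4} f(x) dx
where f(x) = \frac{1}{3}
= \frac{1}{4}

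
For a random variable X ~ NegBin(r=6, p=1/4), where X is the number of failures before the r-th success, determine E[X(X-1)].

E[X(X-1)] = E[X² - X] = E[X²] - E[X]
E[X] = 18
E[X²] = Var(X) + (E[X])² = 72 + (18)² = 396
E[X(X-1)] = 396 - 18 = 378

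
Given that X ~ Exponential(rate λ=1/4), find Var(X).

For X ~ Exponential(rate λ=1/4):
Var(X) = 16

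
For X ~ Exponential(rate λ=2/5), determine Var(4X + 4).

For X ~ Exponential(rate λ=2/5):
Var(X) = \frac{25}{4}
Var(4X + 4) = (4)² × Var(X) = 16 × \frac{25}{4} = 100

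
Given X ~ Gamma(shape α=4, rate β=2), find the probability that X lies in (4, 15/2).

P(4 < X < 15/2) = ∫_{4}^{15/2} f(x) dx
where f(x) = \frac{8 x^{3} e^{- 2 x}}{3}
= \frac{-2073 + 379 e^{7}}{3 e^{15}}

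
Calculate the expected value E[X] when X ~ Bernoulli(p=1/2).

For X ~ Bernoulli(p=1/2), the expected value is:
E[X] = \frac{1}{2}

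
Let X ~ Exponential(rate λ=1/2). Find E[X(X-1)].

E[X(X-1)] = E[X² - X] = E[X²] - E[X]
E[X] = 2
E[X²] = Var(X) + (E[X])² = 4 + (2)² = 8
E[X(X-1)] = 8 - 2 = 6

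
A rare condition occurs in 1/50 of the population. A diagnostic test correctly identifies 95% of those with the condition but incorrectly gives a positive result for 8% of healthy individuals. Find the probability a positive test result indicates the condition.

Let D = the rare event, + = positive/flagged.
P(D) = 1/50
P(+|D) = 95/100 = 19/20
P(+|D') = 8/100 = 2/25
P(+) = P(+|D)P(D) + P(+|D')P(D')
     = \frac{19}{20} × \frac{1}{50} + \frac{2}{25} × \frac{49}{50}
     = \frac{487}{5000}
P(D|+) = P(+|D)P(D)/P(+) = \frac{95}{487}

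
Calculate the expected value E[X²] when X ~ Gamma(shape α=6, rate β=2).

Using the identity E[X²] = Var(X) + (E[X])²:
E[X] = 3
Var(X) = \frac{3}{2}
E[X²] = \frac{3}{2} + (3)²
= \frac{21}{2}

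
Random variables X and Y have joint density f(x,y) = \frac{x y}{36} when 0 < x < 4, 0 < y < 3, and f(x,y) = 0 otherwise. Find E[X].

f_X(x) = ∫_0^3 \frac{x y}{36} dy = \frac{x}{8}
E[X] = ∫_0^4 x × (\frac{x}{8}) dx = \frac{8}{3}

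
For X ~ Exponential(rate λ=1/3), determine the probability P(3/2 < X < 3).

P(3/2 < X < 3) = ∫_{3/2}^{3} f(x) dx
where f(x) = \frac{e^{- \frac{x}{3}}}{3}
= - \frac{1}{e} + e^{- \frac{1}{2}}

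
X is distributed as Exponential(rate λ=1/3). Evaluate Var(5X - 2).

For X ~ Exponential(rate λ=1/3):
Var(X) = 9
Var(5X - 2) = (5)² × Var(X) = 25 × 9 = 225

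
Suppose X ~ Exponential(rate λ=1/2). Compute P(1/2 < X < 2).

P(1/2 < X < 2) = ∫_{1/2}^{2} f(x) dx
where f(x) = \frac{e^{- \frac{x}{2}}}{2}
= - \frac{1}{e} + e^{- \frac{1}{4}}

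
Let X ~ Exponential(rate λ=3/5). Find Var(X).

For X ~ Exponential(rate λ=3/5):
Var(X) = \frac{25}{9}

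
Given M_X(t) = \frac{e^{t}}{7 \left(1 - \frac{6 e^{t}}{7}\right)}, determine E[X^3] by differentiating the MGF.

To find E[X^3], compute M^(3)(0):
M^(1)(t) = \frac{e^{t}}{7 \left(1 - \frac{6 e^{t}}{7}\right)} + \frac{6 e^{2 t}}{49 \left(1 - \frac{6 e^{t}}{7}\right)^{2}}
M^(2)(t) = \frac{e^{t}}{7 \left(1 - \frac{6 e^{t}}{7}\right)} + \frac{18 e^{2 t}}{49 \left(1 - \frac{6 e^{t}}{7}\right)^{2}} + \frac{72 e^{3 t}}{343 \left(1 - \frac{6 e^{t}}{7}\right)^{3}}
M^(3)(t) = \frac{e^{t}}{7 \left(1 - \frac{6 e^{t}}{7}\right)} + \frac{6 e^{2 t}}{7 \left(1 - \frac{6 e^{t}}{7}\right)^{2}} + \frac{432 e^{3 t}}{343 \left(1 - \frac{6 e^{t}}{7}\right)^{3}} + \frac{1296 e^{4 t}}{2401 \left(1 - \frac{6 e^{t}}{7}\right)^{4}}
M^(3)(0) = 1771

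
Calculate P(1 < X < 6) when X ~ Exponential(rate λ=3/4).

P(1 < X < 6) = ∫_{1}^{6} f(x) dx
where f(x) = \frac{3 e^{- \frac{3 x}{4}}}{4}
= - \frac{1}{e^{\frac{9}{2}}} + e^{- \frac{3}{4}}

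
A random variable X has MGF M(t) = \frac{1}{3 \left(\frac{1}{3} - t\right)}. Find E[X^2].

To find E[X^2], compute M^(2)(0):
M^(1)(t) = \frac{1}{3 \left(\frac{1}{3} - t\right)^{2}}
M^(2)(t) = \frac{2}{3 \left(\frac{1}{3} - t\right)^{3}}
M^(2)(0) = 18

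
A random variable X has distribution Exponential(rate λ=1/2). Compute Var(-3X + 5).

For X ~ Exponential(rate λ=1/2):
Var(X) = 4
Var(-3X + 5) = (-3)² × Var(X) = 9 × 4 = 36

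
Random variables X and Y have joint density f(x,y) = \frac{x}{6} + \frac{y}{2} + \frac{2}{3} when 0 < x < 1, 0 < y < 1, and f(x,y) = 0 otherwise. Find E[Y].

E[Y] = ∫_0^1 ∫_0^1 y × f(x,y) dx dy
= \frac{13}{24}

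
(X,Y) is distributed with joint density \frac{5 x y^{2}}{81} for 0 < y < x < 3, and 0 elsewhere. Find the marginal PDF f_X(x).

f_X(x) = ∫_0^x \frac{5 x y^{2}}{81} dy = \frac{5 x^{4}}{243}
for 0 < x < 3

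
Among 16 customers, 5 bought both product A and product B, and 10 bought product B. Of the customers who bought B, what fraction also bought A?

P(A ∩ B) = 5/16
P(B) = 10/16 = 5/8
P(A|B) = P(A ∩ B) / P(B) = (5/16) / (5/8) = 1/2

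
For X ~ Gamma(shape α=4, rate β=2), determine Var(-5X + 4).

For X ~ Gamma(shape α=4, rate β=2):
Var(X) = 1
Var(-5X + 4) = (-5)² × Var(X) = 25 × 1 = 25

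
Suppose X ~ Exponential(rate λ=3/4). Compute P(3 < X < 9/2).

P(3 < X < 9/2) = ∫_{3}^{9/2} f(x) dx
where f(x) = \frac{3 e^{- \frac{3 x}{4}}}{4}
= - \frac{1}{e^{\frac{27}{8}}} + e^{- \frac{9}{4}}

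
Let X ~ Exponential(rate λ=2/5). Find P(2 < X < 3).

P(2 < X < 3) = ∫_{2}^{3} f(x) dx
where f(x) = \frac{2 e^{- \frac{2 x}{5}}}{5}
= - \frac{1 - e^{\frac{2}{5}}}{e^{\frac{6}{5}}}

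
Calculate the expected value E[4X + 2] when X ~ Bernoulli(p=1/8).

For X ~ Bernoulli(p=1/8):
E[X] = \frac{1}{8}
E[4X + 2] = 4 × E[X] + 2 = \frac{5}{2}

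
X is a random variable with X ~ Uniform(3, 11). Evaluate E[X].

For X ~ Uniform(3, 11), the expected value is:
E[X] = 7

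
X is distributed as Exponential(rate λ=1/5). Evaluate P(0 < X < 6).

P(0 < X < 6) = ∫_{0}^{6} f(x) dx
where f(x) = \frac{e^{- \frac{x}{5}}}{5}
= 1 - e^{- \frac{6}{5}}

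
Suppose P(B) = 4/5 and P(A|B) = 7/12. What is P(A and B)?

By definition, P(A|B) = P(A ∩ B) / P(B)
So P(A ∩ B) = P(A|B) × P(B)
= 7/12 × 4/5
= 7/15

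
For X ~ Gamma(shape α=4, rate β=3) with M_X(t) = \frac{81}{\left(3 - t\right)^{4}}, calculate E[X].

To find E[X], compute M^(1)(0):
M^(1)(t) = \frac{324}{\left(3 - t\right)^{5}}
M^(1)(0) = \frac{4}{3}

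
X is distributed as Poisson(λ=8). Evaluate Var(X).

For X ~ Poisson(λ=8):
Var(X) = 8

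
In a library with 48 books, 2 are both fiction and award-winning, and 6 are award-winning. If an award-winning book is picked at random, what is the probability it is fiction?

P(A ∩ B) = 2/48 = 1/24
P(B) = 6/48 = 1/8
P(A|B) = P(A ∩ B) / P(B) = (1/24) / (1/8) = 1/3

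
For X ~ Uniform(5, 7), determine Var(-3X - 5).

For X ~ Uniform(5, 7):
Var(X) = \frac{1}{3}
Var(-3X - 5) = (-3)² × Var(X) = 9 × \frac{1}{3} = 3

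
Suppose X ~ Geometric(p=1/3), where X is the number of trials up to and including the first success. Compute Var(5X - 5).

For X ~ Geometric(p=1/3), where X is the number of trials up to and including the first success:
Var(X) = 6
Var(5X - 5) = (5)² × Var(X) = 25 × 6 = 150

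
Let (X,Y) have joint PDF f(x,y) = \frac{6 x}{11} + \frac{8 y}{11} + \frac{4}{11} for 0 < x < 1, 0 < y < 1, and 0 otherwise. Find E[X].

E[X] = ∫_0^1 ∫_0^1 x × f(x,y) dy dx
= ∫_0^1 ∫_0^1 x × (\frac{6 x}{11} + \frac{8 y}{11} + \frac{4}{11}) dy dx
= \frac{6}{11}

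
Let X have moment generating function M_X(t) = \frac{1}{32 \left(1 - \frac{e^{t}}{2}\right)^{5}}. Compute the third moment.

To find E[X^3], compute M^(3)(0):
M^(1)(t) = \frac{5 e^{t}}{64 \left(1 - \frac{e^{t}}{2}\right)^{6}}
M^(2)(t) = \frac{5 e^{t}}{64 \left(1 - \frac{e^{t}}{2}\right)^{6}} + \frac{15 e^{2 t}}{64 \left(1 - \frac{e^{t}}{2}\right)^{7}}
M^(3)(t) = \frac{5 e^{t}}{64 \left(1 - \frac{e^{t}}{2}\right)^{6}} + \frac{45 e^{2 t}}{64 \left(1 - \frac{e^{t}}{2}\right)^{7}} + \frac{105 e^{3 t}}{128 \left(1 - \frac{e^{t}}{2}\right)^{8}}
M^(3)(0) = 305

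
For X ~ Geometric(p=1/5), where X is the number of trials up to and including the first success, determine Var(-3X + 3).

For X ~ Geometric(p=1/5), where X is the number of trials up to and including the first success:
Var(X) = 20
Var(-3X + 3) = (-3)² × Var(X) = 9 × 20 = 180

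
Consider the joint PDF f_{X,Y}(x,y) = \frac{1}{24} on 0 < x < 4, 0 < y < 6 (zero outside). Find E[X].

f_X(x) = ∫_0^6 \frac{1}{24} dy = \frac{1}{4}
E[X] = ∫_0^4 x × (\frac{1}{4}) dx = 2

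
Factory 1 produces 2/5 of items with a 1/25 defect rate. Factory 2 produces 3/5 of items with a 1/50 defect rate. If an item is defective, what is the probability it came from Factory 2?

Using Bayes' theorem:
P(F1) = 2/5, P(D|F1) = 1/25
P(F2) = 3/5, P(D|F2) = 1/50
P(D) = P(D|F1)P(F1) + P(D|F2)P(F2)
     = \frac{7}{250}
P(F2|D) = P(D|F2)P(F2) / P(D)
= \frac{3}{7}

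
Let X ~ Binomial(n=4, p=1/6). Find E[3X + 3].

For X ~ Binomial(n=4, p=1/6):
E[X] = \frac{2}{3}
E[3X + 3] = 3 × E[X] + 3 = 5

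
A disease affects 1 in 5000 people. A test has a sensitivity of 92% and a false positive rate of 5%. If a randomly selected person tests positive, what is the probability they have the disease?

Let D = the rare event, + = positive/flagged.
P(D) = 1/5000
P(+|D) = 92/100 = 23/25
P(+|D') = 5/100 = 1/20
P(+) = P(+|D)P(D) + P(+|D')P(D')
     = \frac{23}{25} × \frac{1}{5000} + \frac{1}{20} × \frac{4999}{5000}
     = \frac{25087}{500000}
P(D|+) = P(+|D)P(D)/P(+) = \frac{92}{25087}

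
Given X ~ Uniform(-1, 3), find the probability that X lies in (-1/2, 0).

P(-1/2 < X < 0) = ∫_{-1/2}^{0} f(x) dx
where f(x) = \frac{1}{4}
= \frac{1}{8}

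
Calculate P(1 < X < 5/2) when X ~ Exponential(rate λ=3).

P(1 < X < 5/2) = ∫_{1}^{5/2} f(x) dx
where f(x) = 3 e^{- 3 x}
= - \frac{1}{e^{\frac{15}{2}}} + e^{-3}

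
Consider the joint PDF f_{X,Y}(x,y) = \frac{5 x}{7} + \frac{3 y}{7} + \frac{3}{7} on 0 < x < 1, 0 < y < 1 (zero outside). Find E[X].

E[X] = ∫_0^1 ∫_0^1 x × f(x,y) dy dx
= ∫_0^1 ∫_0^1 x × (\frac{5 x}{7} + \frac{3 y}{7} + \frac{3}{7}) dy dx
= \frac{47}{84}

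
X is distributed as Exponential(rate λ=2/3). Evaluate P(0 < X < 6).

P(0 < X < 6) = ∫_{0}^{6} f(x) dx
where f(x) = \frac{2 e^{- \frac{2 x}{3}}}{3}
= 1 - e^{-4}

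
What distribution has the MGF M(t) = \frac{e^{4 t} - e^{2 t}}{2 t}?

The MGF M(t) = \frac{e^{4 t} - e^{2 t}}{2 t} is the standard form for the Uniform distribution.
Comparing with the known MGF formula identifies: Uniform(2, 4)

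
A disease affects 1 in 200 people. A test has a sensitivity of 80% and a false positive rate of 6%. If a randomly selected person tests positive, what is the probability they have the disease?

Let D = the rare event, + = positive/flagged.
P(D) = 1/200
P(+|D) = 80/100 = 4/5
P(+|D') = 6/100 = 3/50
P(+) = P(+|D)P(D) + P(+|D')P(D')
     = \frac{4}{5} × \frac{1}{200} + \frac{3}{50} × \frac{199}{200}
     = \frac{637}{10000}
P(D|+) = P(+|D)P(D)/P(+) = \frac{40}{637}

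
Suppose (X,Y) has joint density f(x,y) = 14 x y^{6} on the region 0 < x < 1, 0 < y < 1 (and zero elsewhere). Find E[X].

E[X] = ∫_0^1 ∫_0^1 x × f(x,y) dy dx
= ∫_0^1 ∫_0^1 x × (14 x y^{6}) dy dx
= \frac{2}{3}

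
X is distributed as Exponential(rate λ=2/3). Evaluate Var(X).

For X ~ Exponential(rate λ=2/3):
Var(X) = \frac{9}{4}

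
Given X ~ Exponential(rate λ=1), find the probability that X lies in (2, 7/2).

P(2 < X < 7/2) = ∫_{2}^{7/2} f(x) dx
where f(x) = e^{- x}
= - \frac{1}{e^{\frac{7}{2}}} + e^{-2}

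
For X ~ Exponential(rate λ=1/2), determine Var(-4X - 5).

For X ~ Exponential(rate λ=1/2):
Var(X) = 4
Var(-4X - 5) = (-4)² × Var(X) = 16 × 4 = 64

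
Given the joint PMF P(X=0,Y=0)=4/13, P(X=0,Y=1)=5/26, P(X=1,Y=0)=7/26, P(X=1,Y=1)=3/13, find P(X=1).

P(X=1) = P(X=1,Y=0) + P(X=1,Y=1)
= 7/26 + 3/13
= 1/2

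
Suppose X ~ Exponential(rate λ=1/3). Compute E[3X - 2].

For X ~ Exponential(rate λ=1/3):
E[X] = 3
E[3X - 2] = 3 × E[X] - 2 = 7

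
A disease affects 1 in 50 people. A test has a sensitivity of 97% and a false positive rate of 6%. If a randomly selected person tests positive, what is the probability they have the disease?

Let D = the rare event, + = positive/flagged.
P(D) = 1/50
P(+|D) = 97/100
P(+|D') = 6/100 = 3/50
P(+) = P(+|D)P(D) + P(+|D')P(D')
     = \frac{97}{100} × \frac{1}{50} + \frac{3}{50} × \frac{49}{50}
     = \frac{391}{5000}
P(D|+) = P(+|D)P(D)/P(+) = \frac{97}{391}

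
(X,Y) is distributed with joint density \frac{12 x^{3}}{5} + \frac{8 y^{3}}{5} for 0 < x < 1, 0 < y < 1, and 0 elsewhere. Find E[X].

E[X] = ∫_0^1 ∫_0^1 x × f(x,y) dy dx
= ∫_0^1 ∫_0^1 x × (\frac{12 x^{3}}{5} + \frac{8 y^{3}}{5}) dy dx
= \frac{17}{25}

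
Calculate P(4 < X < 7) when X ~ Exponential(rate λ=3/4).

P(4 < X < 7) = ∫_{4}^{7} f(x) dx
where f(x) = \frac{3 e^{- \frac{3 x}{4}}}{4}
= - \frac{1}{e^{\frac{21}{4}}} + e^{-3}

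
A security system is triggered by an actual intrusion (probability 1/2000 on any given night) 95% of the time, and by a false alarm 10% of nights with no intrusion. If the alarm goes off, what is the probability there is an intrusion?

Let D = the rare event, + = positive/flagged.
P(D) = 1/2000
P(+|D) = 95/100 = 19/20
P(+|D') = 10/100 = 1/10
P(+) = P(+|D)P(D) + P(+|D')P(D')
     = \frac{19}{20} × \frac{1}{2000} + \frac{1}{10} × \frac{1999}{2000}
     = \frac{4017}{40000}
P(D|+) = P(+|D)P(D)/P(+) = \frac{19}{4017}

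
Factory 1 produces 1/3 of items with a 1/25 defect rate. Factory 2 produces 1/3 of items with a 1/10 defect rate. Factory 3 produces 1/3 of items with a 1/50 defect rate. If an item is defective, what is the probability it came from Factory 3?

Using Bayes' theorem:
P(F1) = 1/3, P(D|F1) = 1/25
P(F2) = 1/3, P(D|F2) = 1/10
P(F3) = 1/3, P(D|F3) = 1/50
P(D) = P(D|F1)P(F1) + P(D|F2)P(F2) + P(D|F3)P(F3)
     = \frac{4}{75}
P(F3|D) = P(D|F3)P(F3) / P(D)
= \frac{1}{8}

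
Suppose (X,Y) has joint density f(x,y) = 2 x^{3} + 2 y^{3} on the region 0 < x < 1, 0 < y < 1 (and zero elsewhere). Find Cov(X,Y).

E[XY] = ∫∫ xy × f(x,y) dx dy = \frac{2}{5}
E[X] = \frac{13}{20}
E[Y] = \frac{13}{20}
Cov(X,Y) = E[XY] - E[X]E[Y] = - \frac{9}{400}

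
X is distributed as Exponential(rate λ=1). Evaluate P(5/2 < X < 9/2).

P(5/2 < X < 9/2) = ∫_{5/2}^{9/2} f(x) dx
where f(x) = e^{- x}
= - \frac{1 - e^{2}}{e^{\frac{9}{2}}}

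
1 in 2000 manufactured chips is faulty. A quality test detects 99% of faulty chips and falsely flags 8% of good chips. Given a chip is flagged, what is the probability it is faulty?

Let D = the rare event, + = positive/flagged.
P(D) = 1/2000
P(+|D) = 99/100
P(+|D') = 8/100 = 2/25
P(+) = P(+|D)P(D) + P(+|D')P(D')
     = \frac{99}{100} × \frac{1}{2000} + \frac{2}{25} × \frac{1999}{2000}
     = \frac{16091}{200000}
P(D|+) = P(+|D)P(D)/P(+) = \frac{99}{16091}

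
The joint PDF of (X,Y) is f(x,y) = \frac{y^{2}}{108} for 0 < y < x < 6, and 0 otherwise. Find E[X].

f_X(x) = ∫_0^x \frac{y^{2}}{108} dy = \frac{x^{3}}{324}
E[X] = ∫_0^6 x × (\frac{x^{3}}{324}) dx = \frac{24}{5}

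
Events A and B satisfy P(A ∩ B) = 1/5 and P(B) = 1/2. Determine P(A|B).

P(A|B) = P(A ∩ B) / P(B)
= (1/5) / (1/2)
= 2/5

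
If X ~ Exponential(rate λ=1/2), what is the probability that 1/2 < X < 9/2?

P(1/2 < X < 9/2) = ∫_{1/2}^{9/2} f(x) dx
where f(x) = \frac{e^{- \frac{x}{2}}}{2}
= - \frac{1 - e^{2}}{e^{\frac{9}{4}}}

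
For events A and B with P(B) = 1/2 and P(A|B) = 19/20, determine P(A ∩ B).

By definition, P(A|B) = P(A ∩ B) / P(B)
So P(A ∩ B) = P(A|B) × P(B)
= 19/20 × 1/2
= 19/40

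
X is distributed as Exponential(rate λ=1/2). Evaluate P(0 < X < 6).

P(0 < X < 6) = ∫_{0}^{6} f(x) dx
where f(x) = \frac{e^{- \frac{x}{2}}}{2}
= 1 - e^{-3}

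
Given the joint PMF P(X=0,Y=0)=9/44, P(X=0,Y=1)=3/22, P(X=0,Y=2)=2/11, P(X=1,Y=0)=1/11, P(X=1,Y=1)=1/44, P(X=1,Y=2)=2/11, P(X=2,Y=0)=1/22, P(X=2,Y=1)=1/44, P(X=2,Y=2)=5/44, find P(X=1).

P(X=1) = P(X=1,Y=0) + P(X=1,Y=1) + P(X=1,Y=2)
= 1/11 + 1/44 + 2/11
= 13/44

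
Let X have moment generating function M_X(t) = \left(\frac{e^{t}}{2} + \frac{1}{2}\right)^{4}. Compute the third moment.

To find E[X^3], compute M^(3)(0):
M^(1)(t) = 2 \left(\frac{e^{t}}{2} + \frac{1}{2}\right)^{3} e^{t}
M^(2)(t) = 2 \left(\frac{e^{t}}{2} + \frac{1}{2}\right)^{3} e^{t} + 3 \left(\frac{e^{t}}{2} + \frac{1}{2}\right)^{2} e^{2 t}
M^(3)(t) = 2 \left(\frac{e^{t}}{2} + \frac{1}{2}\right)^{3} e^{t} + 9 \left(\frac{e^{t}}{2} + \frac{1}{2}\right)^{2} e^{2 t} + 3 \left(\frac{e^{t}}{2} + \frac{1}{2}\right) e^{3 t}
M^(3)(0) = 14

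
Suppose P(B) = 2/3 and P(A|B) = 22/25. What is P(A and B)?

By definition, P(A|B) = P(A ∩ B) / P(B)
So P(A ∩ B) = P(A|B) × P(B)
= 22/25 × 2/3
= 44/75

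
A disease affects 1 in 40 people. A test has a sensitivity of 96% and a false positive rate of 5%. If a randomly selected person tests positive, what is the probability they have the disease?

Let D = the rare event, + = positive/flagged.
P(D) = 1/40
P(+|D) = 96/100 = 24/25
P(+|D') = 5/100 = 1/20
P(+) = P(+|D)P(D) + P(+|D')P(D')
     = \frac{24}{25} × \frac{1}{40} + \frac{1}{20} × \frac{39}{40}
     = \frac{291}{4000}
P(D|+) = P(+|D)P(D)/P(+) = \frac{32}{97}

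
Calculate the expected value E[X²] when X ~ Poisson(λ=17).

Using the identity E[X²] = Var(X) + (E[X])²:
E[X] = 17
Var(X) = 17
E[X²] = 17 + (17)²
= 306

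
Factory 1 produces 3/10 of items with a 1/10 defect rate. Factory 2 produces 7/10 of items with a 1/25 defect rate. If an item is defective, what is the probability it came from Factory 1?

Using Bayes' theorem:
P(F1) = 3/10, P(D|F1) = 1/10
P(F2) = 7/10, P(D|F2) = 1/25
P(D) = P(D|F1)P(F1) + P(D|F2)P(F2)
     = \frac{29}{500}
P(F1|D) = P(D|F1)P(F1) / P(D)
= \frac{15}{29}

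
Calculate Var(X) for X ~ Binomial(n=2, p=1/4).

For X ~ Binomial(n=2, p=1/4):
Var(X) = \frac{3}{8}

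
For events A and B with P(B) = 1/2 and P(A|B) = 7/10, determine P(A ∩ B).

By definition, P(A|B) = P(A ∩ B) / P(B)
So P(A ∩ B) = P(A|B) × P(B)
= 7/10 × 1/2
= 7/20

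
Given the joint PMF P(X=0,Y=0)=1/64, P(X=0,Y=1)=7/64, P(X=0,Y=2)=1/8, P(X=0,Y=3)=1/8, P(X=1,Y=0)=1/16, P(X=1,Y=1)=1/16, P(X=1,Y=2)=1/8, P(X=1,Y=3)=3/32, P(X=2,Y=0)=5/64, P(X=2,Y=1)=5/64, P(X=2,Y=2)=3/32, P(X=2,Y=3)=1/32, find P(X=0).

P(X=0) = P(X=0,Y=0) + P(X=0,Y=1) + P(X=0,Y=2) + P(X=0,Y=3)
= 1/64 + 7/64 + 1/8 + 1/8
= 3/8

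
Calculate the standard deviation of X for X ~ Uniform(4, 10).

For X ~ Uniform(4, 10):
Var(X) = 3
SD(X) = √(Var(X)) = √(3) = \sqrt{3}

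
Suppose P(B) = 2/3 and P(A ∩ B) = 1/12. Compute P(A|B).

P(A|B) = P(A ∩ B) / P(B)
= (1/12) / (2/3)
= 1/8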